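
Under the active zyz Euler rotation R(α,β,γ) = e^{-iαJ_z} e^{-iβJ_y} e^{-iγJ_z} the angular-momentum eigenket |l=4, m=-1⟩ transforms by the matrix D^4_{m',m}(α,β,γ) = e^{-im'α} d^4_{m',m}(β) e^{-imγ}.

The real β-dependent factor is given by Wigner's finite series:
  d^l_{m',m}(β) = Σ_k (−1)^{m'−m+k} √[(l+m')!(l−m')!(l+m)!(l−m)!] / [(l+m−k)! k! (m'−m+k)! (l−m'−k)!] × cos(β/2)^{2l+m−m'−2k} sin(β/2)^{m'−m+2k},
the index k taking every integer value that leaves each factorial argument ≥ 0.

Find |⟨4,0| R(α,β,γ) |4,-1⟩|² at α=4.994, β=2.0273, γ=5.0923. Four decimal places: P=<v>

First d^4_{0,-1}(β=2.0273), then the phase factors e^{-i(0)α} and e^{-i(-1)γ}:
With c≡cos(β/2)=0.528766 and s≡sin(β/2)=0.848767, N=[24·24·6·120]^{1/2}=643.987578
The bounds max(0,m−m')=0 and min(l+m,l−m')=3 give 4 terms
  k=0: (−1)^1·643.9876/(144)·0.5288^7·0.8488^1 = -0.043868
  k=1: (−1)^2·643.9876/(24)·0.5288^5·0.8488^3 = +0.678190
  k=2: (−1)^3·643.9876/(24)·0.5288^3·0.8488^5 = -1.747435
  k=3: (−1)^4·643.9876/(144)·0.5288^1·0.8488^7 = +0.750412
d^4_{0,-1}(2.0273) = -0.043868 +0.678190 -1.747435 +0.750412 = -0.362702
|D^4_{0,-1}|² = |d^4_{0,-1}(β)|² = (-0.362702)² = 0.131553 (the z-rotation phases have unit modulus)

P=0.1316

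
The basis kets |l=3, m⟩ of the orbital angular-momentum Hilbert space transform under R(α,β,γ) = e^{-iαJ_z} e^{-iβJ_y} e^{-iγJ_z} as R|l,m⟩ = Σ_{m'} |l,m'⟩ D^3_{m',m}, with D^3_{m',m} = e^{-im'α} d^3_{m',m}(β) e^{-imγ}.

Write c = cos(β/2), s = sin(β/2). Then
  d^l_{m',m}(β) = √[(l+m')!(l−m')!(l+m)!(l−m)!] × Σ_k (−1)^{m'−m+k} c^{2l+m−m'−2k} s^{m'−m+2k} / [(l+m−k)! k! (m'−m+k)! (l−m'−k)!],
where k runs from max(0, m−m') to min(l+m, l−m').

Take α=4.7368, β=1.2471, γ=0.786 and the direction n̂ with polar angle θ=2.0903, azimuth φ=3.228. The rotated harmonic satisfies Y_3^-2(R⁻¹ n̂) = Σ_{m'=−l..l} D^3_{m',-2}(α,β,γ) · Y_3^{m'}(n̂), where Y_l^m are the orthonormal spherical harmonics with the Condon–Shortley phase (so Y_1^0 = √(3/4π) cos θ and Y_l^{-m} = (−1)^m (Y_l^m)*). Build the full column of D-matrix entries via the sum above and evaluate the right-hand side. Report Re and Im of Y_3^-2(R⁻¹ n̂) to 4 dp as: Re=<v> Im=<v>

Need the full column D^3_{m',-2} for m'=−3..3 at α=4.7368, β=1.2471, γ=0.786.
cos(β/2)=0.811811, sin(β/2)=0.583921
d^3_{-3,-2}: single k=1 term ⇒ +0.504317;  D = -0.502920-0.037505i
d^3_{-2,-2}: k∈[0..1] ⇒ +0.286239 -0.740452 = -0.454213;  D = -0.022713+0.453645i
d^3_{-1,-2}: k∈[0..1] ⇒ -0.651070 +0.673684 = +0.022614;  D = +0.022606+0.000579i
d^3_{0,-2}: k∈[0..1] ⇒ +0.811124 -0.419649 = +0.391476;  D = -0.000471+0.391475i
d^3_{1,-2}: k∈[0..1] ⇒ -0.673684 +0.174271 = -0.499413;  D = +0.499278-0.011589i
d^3_{2,-2}: k∈[0..1] ⇒ +0.383085 -0.039639 = +0.343446;  D = -0.016348-0.343057i
d^3_{3,-2}: single k=0 term ⇒ -0.134989;  D = -0.134639+0.009715i
Y_3^{m'}(θ=2.0903,φ=3.228) and Σ D·Y over m':
  (-0.5029-0.0375i)·(-0.2638+0.0700i)  (-0.0227+0.4536i)·(-0.3766+0.0657i)  (+0.0226+0.0006i)·(-0.0649+0.0056i)  (-0.0005+0.3915i)·(+0.3275+0.0000i)  (+0.4993-0.0116i)·(+0.0649+0.0056i)  (-0.0163-0.3431i)·(-0.3766-0.0657i)  (-0.1346+0.0097i)·(+0.2638+0.0700i)
Y_3^-2(R⁻¹ n̂) = +0.092288+0.056136i

Re=0.0923 Im=0.0561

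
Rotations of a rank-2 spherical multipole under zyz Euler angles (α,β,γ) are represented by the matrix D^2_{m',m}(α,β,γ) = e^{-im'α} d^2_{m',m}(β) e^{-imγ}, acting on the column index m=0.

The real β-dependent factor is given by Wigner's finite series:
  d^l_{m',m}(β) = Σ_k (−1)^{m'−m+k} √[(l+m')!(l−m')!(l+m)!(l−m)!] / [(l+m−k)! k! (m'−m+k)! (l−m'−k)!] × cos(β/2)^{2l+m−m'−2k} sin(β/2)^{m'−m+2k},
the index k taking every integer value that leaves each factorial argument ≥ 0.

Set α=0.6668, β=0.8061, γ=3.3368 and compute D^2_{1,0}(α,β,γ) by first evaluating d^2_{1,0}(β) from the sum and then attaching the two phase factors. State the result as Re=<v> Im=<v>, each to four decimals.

Re=-0.4808 Im=0.3784

Split into d^2_{1,0}(β=0.8061) × two z-phases.
Half-angle: c=0.919869, s=0.392226. N=√(6·1·2·2)=4.898979
k∈{0,1} keeps every argument non-negative
  k=0: (−1)^1·4.8990/(2)·0.9199^3·0.3922^1 = -0.747807
  k=1: (−1)^2·4.8990/(2)·0.9199^1·0.3922^3 = +0.135960
d^2_{1,0}(0.8061) = -0.747807 +0.135960 = -0.611848
Phases: e^{-i·(1)·0.6668}=+0.785805-0.618475i, e^{-i·(0)·3.3368}=+1.000000+0.000000i ⇒ D=-0.480793+0.378412i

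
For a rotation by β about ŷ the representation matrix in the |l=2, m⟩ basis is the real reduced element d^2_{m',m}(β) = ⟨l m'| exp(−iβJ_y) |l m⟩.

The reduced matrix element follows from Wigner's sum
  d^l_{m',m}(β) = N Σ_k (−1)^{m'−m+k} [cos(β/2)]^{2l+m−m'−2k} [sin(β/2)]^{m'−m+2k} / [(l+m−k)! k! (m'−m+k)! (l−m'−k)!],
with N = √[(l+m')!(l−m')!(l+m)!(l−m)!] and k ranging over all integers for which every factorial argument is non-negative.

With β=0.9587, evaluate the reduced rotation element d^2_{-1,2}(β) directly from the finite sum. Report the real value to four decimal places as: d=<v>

d=0.1741

d^2_{-1,2}(β=0.9587) via Wigner's sum:
Half-angle: c=0.887295, s=0.461203. N=√(1·6·24·1)=12.000000
The bounds max(0,m−m')=3 and min(l+m,l−m')=3 give 1 term
  k=3: (−1)^0·12.0000/(6)·0.8873^1·0.4612^3 = +0.174090
d^2_{-1,2}(0.9587) = +0.174090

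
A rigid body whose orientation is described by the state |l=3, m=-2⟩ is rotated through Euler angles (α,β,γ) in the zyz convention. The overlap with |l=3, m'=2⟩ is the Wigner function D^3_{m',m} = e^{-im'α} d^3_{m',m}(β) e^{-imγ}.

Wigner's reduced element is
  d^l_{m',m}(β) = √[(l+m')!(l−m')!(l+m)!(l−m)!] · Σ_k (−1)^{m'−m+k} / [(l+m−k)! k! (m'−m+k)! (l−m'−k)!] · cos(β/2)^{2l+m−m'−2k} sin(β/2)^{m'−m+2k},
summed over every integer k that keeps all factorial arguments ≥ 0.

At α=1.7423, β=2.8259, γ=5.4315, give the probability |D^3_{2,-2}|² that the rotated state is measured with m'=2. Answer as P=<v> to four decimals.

P=0.6564

First d^3_{2,-2}(β=2.8259), then the phase factors e^{-i(2)α} and e^{-i(-2)γ}:
With c≡cos(β/2)=0.157192 and s≡sin(β/2)=0.987568, N=[120·1·1·120]^{1/2}=120.000000
k∈{0,1} keeps every argument non-negative
  k=0: (−1)^4·120.0000/(24)·0.1572^2·0.9876^4 = +0.117516
  k=1: (−1)^5·120.0000/(120)·0.1572^0·0.9876^6 = -0.927689
d^3_{2,-2}(2.8259) = +0.117516 -0.927689 = -0.810173
|D^3_{2,-2}|² = |d^3_{2,-2}(β)|² = (-0.810173)² = 0.656380 (the z-rotation phases have unit modulus)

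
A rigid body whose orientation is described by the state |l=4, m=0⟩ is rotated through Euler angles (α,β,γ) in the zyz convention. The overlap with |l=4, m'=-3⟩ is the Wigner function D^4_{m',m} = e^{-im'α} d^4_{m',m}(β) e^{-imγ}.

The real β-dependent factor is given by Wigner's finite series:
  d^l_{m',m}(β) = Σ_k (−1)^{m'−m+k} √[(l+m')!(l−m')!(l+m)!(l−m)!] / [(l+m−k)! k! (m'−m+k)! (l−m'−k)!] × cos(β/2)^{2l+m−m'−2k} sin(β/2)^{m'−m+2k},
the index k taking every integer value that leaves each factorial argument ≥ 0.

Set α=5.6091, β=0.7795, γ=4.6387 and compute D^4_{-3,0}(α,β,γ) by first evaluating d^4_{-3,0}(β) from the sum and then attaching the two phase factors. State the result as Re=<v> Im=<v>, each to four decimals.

Re=-0.1594 Im=-0.3288

Split into d^4_{-3,0}(β=0.7795) × two z-phases.
With c≡cos(β/2)=0.925004 and s≡sin(β/2)=0.379957, N=[1·5040·24·24]^{1/2}=1703.830978
k: max(0,(0)−(-3))=3 … min(4+(0),4−(-3))=4
  k=3: (−1)^0·1703.8310/(144)·0.9250^5·0.3800^3 = +0.439528
  k=4: (−1)^1·1703.8310/(144)·0.9250^3·0.3800^5 = -0.074160
d^4_{-3,0}(0.7795) = +0.439528 -0.074160 = +0.365368
Phases: e^{-i·(-3)·5.6091}=-0.436279-0.899811i, e^{-i·(0)·4.6387}=+1.000000+0.000000i ⇒ D=-0.159402-0.328762i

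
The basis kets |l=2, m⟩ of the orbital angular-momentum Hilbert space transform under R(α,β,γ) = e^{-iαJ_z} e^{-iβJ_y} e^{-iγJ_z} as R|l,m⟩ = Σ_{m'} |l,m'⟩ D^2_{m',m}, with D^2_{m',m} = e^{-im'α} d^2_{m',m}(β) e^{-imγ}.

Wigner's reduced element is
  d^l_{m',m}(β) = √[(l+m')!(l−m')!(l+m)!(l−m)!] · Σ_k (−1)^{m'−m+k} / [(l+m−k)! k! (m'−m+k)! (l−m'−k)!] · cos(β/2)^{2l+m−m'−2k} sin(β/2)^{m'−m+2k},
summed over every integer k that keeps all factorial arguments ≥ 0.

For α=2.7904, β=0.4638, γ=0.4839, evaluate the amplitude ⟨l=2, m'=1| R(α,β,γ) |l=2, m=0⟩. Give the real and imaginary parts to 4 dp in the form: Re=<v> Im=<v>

Re=0.4601 Im=0.1686

Split into d^2_{1,0}(β=0.4638) × two z-phases.
With c≡cos(β/2)=0.973231 and s≡sin(β/2)=0.229827, N=[6·1·2·2]^{1/2}=4.898979
k∈{0,1} keeps every argument non-negative
  k=0: (−1)^1·4.8990/(2)·0.9732^3·0.2298^1 = -0.518950
  k=1: (−1)^2·4.8990/(2)·0.9732^1·0.2298^3 = +0.028940
d^2_{1,0}(0.4638) = -0.518950 +0.028940 = -0.490010
Attach z-rotation phases: D = e^{-i(1)(2.7904)}·(-0.490010)·e^{-i(0)(0.4839)} = +0.460101+0.168572i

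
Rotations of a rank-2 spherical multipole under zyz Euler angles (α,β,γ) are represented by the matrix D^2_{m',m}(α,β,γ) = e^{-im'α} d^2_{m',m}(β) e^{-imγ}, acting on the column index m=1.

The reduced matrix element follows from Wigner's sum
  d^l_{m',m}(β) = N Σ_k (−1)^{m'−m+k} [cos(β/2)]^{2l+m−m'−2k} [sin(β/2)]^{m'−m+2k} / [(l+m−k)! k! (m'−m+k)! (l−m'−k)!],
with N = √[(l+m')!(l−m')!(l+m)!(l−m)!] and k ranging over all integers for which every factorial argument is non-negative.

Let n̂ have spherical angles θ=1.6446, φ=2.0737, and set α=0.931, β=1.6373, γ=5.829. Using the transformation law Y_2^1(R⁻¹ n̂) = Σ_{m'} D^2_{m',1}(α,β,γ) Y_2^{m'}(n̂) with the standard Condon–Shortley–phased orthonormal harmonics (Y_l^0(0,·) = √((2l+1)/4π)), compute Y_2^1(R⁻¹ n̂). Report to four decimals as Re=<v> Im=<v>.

Re=0.1152 Im=-0.2698

Need the full column D^2_{m',1} for m'=−2..2 at α=0.931, β=1.6373, γ=5.829.
cos(β/2)=0.683208, sin(β/2)=0.730224
d^2_{-2,1}: single k=3 term ⇒ +0.532049;  D = -0.360866+0.390962i
d^2_{-1,1}: k∈[2..3] ⇒ +0.746688 -0.284331 = +0.462356;  D = +0.085327+0.454415i
d^2_{0,1}: k∈[1..2] ⇒ +0.570414 -0.651624 = -0.081210;  D = -0.072977-0.035629i
d^2_{1,1}: k∈[0..1] ⇒ +0.217877 -0.746688 = -0.528811;  D = -0.469828+0.242699i
d^2_{2,1}: single k=0 term ⇒ -0.465741;  D = -0.075572+0.459569i
Y_2^{m'}(θ=1.6446,φ=2.0737) and Σ D·Y over m':
  (-0.3609+0.3910i)·(-0.2057+0.3245i)  (+0.0853+0.4544i)·(+0.0274+0.0498i)  (-0.0730-0.0356i)·(-0.3102+0.0000i)  (-0.4698+0.2427i)·(-0.0274+0.0498i)  (-0.0756+0.4596i)·(-0.2057-0.3245i)
Y_2^1(R⁻¹ n̂) = +0.115173-0.269803i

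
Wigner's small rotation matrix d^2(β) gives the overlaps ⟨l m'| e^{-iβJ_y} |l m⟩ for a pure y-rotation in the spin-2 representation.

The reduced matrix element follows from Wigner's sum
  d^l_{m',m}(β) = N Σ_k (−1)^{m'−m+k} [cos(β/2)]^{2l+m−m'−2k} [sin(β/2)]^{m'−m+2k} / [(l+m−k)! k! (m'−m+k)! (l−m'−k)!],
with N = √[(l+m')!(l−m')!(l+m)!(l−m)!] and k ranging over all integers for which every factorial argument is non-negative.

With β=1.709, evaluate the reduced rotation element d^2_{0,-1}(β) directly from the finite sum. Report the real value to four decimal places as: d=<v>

d=0.1671

d^2_{0,-1}(β=1.709) via Wigner's sum:
With c≡cos(β/2)=0.656596 and s≡sin(β/2)=0.754243, N=[2·2·1·6]^{1/2}=4.898979
The bounds max(0,m−m')=0 and min(l+m,l−m')=1 give 2 terms
  k=0: (−1)^1·4.8990/(2)·0.6566^3·0.7542^1 = -0.522975
  k=1: (−1)^2·4.8990/(2)·0.6566^1·0.7542^3 = +0.690092
d^2_{0,-1}(1.709) = -0.522975 +0.690092 = +0.167117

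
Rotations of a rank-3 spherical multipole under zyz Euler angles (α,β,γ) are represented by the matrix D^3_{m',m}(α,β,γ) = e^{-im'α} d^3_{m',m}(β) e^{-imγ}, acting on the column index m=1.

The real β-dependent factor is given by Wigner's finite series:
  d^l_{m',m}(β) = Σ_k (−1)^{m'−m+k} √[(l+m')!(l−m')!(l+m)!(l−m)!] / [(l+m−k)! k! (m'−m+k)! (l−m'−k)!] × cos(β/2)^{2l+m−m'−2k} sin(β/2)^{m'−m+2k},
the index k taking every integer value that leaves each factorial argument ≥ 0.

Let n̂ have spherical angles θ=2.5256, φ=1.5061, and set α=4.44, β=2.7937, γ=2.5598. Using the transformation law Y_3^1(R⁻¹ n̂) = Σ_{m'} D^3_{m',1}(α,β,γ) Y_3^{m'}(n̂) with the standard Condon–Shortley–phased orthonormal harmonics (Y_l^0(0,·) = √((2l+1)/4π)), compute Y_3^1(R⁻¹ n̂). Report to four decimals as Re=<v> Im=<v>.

Need the full column D^3_{m',1} for m'=−3..3 at α=4.44, β=2.7937, γ=2.5598.
cos(β/2)=0.173070, sin(β/2)=0.984909
d^3_{-3,1}: single k=4 term ⇒ +0.109163;  D = -0.025458-0.106153i
d^3_{-2,1}: k∈[3..4] ⇒ +0.031325 -0.507229 = -0.475905;  D = -0.475579-0.017611i
d^3_{-1,1}: k∈[2..4] ⇒ +0.005222 -0.225487 +0.912805 = +0.692540;  D = -0.210872+0.659655i
d^3_{0,1}: k∈[1..3] ⇒ +0.000530 -0.051472 +0.555642 = +0.504700;  D = -0.421666-0.277344i
d^3_{1,1}: k∈[0..2] ⇒ +0.000027 -0.006963 +0.169115 = +0.162179;  D = +0.122289-0.106525i
d^3_{2,1}: k∈[0..1] ⇒ -0.000484 +0.031325 = +0.030841;  D = +0.013254+0.027848i
d^3_{3,1}: single k=0 term ⇒ +0.003371;  D = -0.003321+0.000576i
Y_3^{m'}(θ=2.5256,φ=1.5061) and Σ D·Y over m':
  (-0.0255-0.1062i)·(-0.0155+0.0790i)  (-0.4756-0.0176i)·(+0.2761+0.0359i)  (-0.2109+0.6597i)·(+0.0281-0.4343i)  (-0.4217-0.2773i)·(-0.1008+0.0000i)  (+0.1223-0.1065i)·(-0.0281-0.4343i)  (+0.0133+0.0278i)·(+0.2761-0.0359i)  (-0.0033+0.0006i)·(+0.0155+0.0790i)
Y_3^1(R⁻¹ n̂) = +0.156019+0.072635i

Re=0.1560 Im=0.0726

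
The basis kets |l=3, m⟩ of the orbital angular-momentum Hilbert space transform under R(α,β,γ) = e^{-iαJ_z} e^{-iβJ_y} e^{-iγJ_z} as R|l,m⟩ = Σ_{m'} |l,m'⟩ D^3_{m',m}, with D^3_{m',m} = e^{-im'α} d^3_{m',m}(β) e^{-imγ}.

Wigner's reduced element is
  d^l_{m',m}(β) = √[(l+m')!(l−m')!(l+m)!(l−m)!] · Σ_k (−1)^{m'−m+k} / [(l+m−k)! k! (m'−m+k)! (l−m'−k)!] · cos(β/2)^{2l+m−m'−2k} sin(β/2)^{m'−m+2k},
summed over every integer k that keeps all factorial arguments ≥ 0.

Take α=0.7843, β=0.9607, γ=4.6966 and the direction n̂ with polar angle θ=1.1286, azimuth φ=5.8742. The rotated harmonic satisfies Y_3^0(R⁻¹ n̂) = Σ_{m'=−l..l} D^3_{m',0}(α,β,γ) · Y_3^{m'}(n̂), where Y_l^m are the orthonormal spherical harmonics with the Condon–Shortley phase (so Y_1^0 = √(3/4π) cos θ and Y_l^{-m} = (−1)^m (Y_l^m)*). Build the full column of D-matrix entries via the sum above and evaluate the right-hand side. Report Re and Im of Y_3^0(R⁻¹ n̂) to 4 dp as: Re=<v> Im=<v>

Re=-0.3205 Im=0.0000

Need the full column D^3_{m',0} for m'=−3..3 at α=0.7843, β=0.9607, γ=4.6966.
cos(β/2)=0.886833, sin(β/2)=0.462090
d^3_{-3,0}: single k=3 term ⇒ +0.307765;  D = -0.216905+0.218339i
d^3_{-2,0}: k∈[2..3] ⇒ +0.723404 -0.196404 = +0.527000;  D = +0.001157+0.526999i
d^3_{-1,0}: k∈[1..3] ⇒ +0.878065 -0.715182 +0.064724 = +0.227607;  D = +0.161119+0.160766i
d^3_{0,0}: k∈[0..3] ⇒ +0.486465 -1.188674 +0.322724 -0.009735 = -0.389220;  D = -0.389220+0.000000i
d^3_{1,0}: k∈[0..2] ⇒ -0.878065 +0.715182 -0.064724 = -0.227607;  D = -0.161119+0.160766i
d^3_{2,0}: k∈[0..1] ⇒ +0.723404 -0.196404 = +0.527000;  D = +0.001157-0.526999i
d^3_{3,0}: single k=0 term ⇒ -0.307765;  D = +0.216905+0.218339i
Y_3^{m'}(θ=1.1286,φ=5.8742) and Σ D·Y over m':
  (-0.2169+0.2183i)·(+0.1038+0.2900i)  (+0.0012+0.5270i)·(+0.2443+0.2607i)  (+0.1611+0.1608i)·(-0.0226-0.0098i)  (-0.3892+0.0000i)·(-0.3329+0.0000i)  (-0.1611+0.1608i)·(+0.0226-0.0098i)  (+0.0012-0.5270i)·(+0.2443-0.2607i)  (+0.2169+0.2183i)·(-0.1038+0.2900i)
Y_3^0(R⁻¹ n̂) = -0.320486+0.000000i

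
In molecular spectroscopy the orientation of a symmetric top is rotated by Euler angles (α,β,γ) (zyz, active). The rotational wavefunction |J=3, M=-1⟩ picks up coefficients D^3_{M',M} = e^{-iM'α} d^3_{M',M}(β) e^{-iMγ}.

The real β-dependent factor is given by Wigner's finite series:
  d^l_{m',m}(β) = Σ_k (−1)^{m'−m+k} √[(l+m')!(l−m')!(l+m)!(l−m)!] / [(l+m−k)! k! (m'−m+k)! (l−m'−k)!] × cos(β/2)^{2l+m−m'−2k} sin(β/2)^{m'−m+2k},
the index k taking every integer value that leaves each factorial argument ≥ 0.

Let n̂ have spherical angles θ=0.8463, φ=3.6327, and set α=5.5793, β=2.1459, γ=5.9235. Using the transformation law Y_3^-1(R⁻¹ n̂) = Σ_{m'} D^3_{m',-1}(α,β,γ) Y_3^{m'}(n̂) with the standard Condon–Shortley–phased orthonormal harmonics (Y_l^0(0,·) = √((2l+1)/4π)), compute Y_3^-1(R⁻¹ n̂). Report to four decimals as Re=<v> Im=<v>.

Need the full column D^3_{m',-1} for m'=−3..3 at α=5.5793, β=2.1459, γ=5.9235.
cos(β/2)=0.477534, sin(β/2)=0.878613
d^3_{-3,-1}: single k=2 term ⇒ +0.155475;  D = -0.121840-0.096578i
d^3_{-2,-1}: k∈[1..2] ⇒ +0.068996 -0.467129 = -0.398134;  D = +0.077793+0.390459i
d^3_{-1,-1}: k∈[0..2] ⇒ +0.011858 -0.321147 +0.815363 = +0.506075;  D = +0.245828-0.442358i
d^3_{0,-1}: k∈[0..2] ⇒ -0.075581 +0.767571 -0.866131 = -0.174140;  D = -0.162997+0.061294i
d^3_{1,-1}: k∈[0..2] ⇒ +0.240860 -1.087151 +0.460030 = -0.386261;  D = -0.363605-0.130341i
d^3_{2,-1}: k∈[0..1] ⇒ -0.467129 +0.790666 = +0.323537;  D = +0.161520+0.280334i
d^3_{3,-1}: single k=0 term ⇒ +0.526315;  D = -0.094834+0.517700i
Y_3^{m'}(θ=0.8463,φ=3.6327) and Σ D·Y over m':
  (-0.1218-0.0966i)·(-0.0171+0.1744i)  (+0.0778+0.3905i)·(+0.2109-0.3159i)  (+0.2458-0.4424i)·(-0.2553+0.1365i)  (-0.1630+0.0613i)·(-0.1988+0.0000i)  (-0.3636-0.1303i)·(+0.2553+0.1365i)  (+0.1615+0.2803i)·(+0.2109+0.3159i)  (-0.0948+0.5177i)·(+0.0171+0.1744i)
Y_3^-1(R⁻¹ n̂) = -0.032704+0.191978i

Re=-0.0327 Im=0.1920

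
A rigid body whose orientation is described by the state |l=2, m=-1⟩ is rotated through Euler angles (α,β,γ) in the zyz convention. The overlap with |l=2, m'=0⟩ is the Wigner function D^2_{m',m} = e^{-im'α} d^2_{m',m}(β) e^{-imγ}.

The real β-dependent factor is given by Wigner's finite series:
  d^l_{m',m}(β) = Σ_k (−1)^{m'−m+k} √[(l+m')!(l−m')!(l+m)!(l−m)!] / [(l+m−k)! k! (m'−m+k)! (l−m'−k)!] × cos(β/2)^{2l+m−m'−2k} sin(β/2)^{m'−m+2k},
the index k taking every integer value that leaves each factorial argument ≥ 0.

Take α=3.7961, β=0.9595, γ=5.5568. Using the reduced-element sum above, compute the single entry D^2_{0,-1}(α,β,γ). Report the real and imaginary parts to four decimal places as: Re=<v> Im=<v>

Re=-0.4303 Im=0.3823

First d^2_{0,-1}(β=0.9595), then the phase factors e^{-i(0)α} and e^{-i(-1)γ}:
c=cos(0.9595/2)=0.887110, s=sin(0.9595/2)=0.461557; N=√[2·2·1·6]=4.898979
k∈{0,1} keeps every argument non-negative
  k=0: (−1)^1·4.8990/(2)·0.8871^3·0.4616^1 = -0.789286
  k=1: (−1)^2·4.8990/(2)·0.8871^1·0.4616^3 = +0.213664
d^2_{0,-1}(0.9595) = -0.789286 +0.213664 = -0.575622
D = (+1.000000+0.000000i)·(-0.575622)·(+0.747580-0.664172i) = -0.430324+0.382312i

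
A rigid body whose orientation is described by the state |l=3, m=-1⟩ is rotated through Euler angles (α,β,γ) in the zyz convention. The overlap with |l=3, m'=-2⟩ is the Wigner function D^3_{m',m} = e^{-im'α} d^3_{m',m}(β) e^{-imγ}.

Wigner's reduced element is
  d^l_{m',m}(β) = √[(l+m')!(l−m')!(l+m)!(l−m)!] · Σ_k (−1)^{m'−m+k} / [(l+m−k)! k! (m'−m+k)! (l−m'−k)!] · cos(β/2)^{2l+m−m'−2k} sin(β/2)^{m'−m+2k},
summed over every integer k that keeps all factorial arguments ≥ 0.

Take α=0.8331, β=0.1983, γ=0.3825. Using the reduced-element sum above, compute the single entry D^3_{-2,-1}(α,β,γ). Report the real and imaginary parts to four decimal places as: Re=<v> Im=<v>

Re=-0.1377 Im=0.2658

Split into d^3_{-2,-1}(β=0.1983) × two z-phases.
Half-angle: c=0.995089, s=0.098988. N=√(1·120·2·24)=75.894664
k: max(0,(-1)−(-2))=1 … min(3+(-1),3−(-2))=2
  k=1: (−1)^0·75.8947/(24)·0.9951^5·0.0990^1 = +0.305415
  k=2: (−1)^1·75.8947/(12)·0.9951^3·0.0990^3 = -0.006044
d^3_{-2,-1}(0.1983) = +0.305415 -0.006044 = +0.299370
Phases: e^{-i·(-2)·0.8331}=-0.095259+0.995453i, e^{-i·(-1)·0.3825}=+0.927734+0.373241i ⇒ D=-0.137686+0.265829i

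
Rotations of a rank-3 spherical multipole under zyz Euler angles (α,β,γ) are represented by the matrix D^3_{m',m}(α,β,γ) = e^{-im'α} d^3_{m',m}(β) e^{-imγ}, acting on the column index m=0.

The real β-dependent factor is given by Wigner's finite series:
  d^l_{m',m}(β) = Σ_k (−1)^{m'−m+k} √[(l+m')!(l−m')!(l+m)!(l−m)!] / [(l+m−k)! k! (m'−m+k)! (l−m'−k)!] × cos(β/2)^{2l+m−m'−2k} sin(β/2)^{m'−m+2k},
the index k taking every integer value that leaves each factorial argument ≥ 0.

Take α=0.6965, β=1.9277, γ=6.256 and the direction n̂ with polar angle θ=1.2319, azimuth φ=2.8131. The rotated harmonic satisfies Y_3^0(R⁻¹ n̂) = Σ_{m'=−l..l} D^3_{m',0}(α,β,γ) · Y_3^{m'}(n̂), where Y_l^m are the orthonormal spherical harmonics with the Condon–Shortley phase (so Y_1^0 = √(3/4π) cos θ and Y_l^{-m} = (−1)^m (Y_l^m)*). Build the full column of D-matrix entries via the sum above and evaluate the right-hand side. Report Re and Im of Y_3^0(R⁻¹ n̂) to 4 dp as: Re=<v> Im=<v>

Need the full column D^3_{m',0} for m'=−3..3 at α=0.6965, β=1.9277, γ=6.256.
cos(β/2)=0.570362, sin(β/2)=0.821394
d^3_{-3,0}: single k=3 term ⇒ +0.459854;  D = -0.227975+0.399366i
d^3_{-2,0}: k∈[2..3] ⇒ +0.391080 -0.811086 = -0.420006;  D = -0.074283-0.413385i
d^3_{-1,0}: k∈[1..3] ⇒ +0.171749 -1.068605 +0.738750 = -0.158106;  D = -0.121282-0.101431i
d^3_{0,0}: k∈[0..3] ⇒ +0.034427 -0.642609 +1.332750 -0.307120 = +0.417448;  D = +0.417448+0.000000i
d^3_{1,0}: k∈[0..2] ⇒ -0.171749 +1.068605 -0.738750 = +0.158106;  D = +0.121282-0.101431i
d^3_{2,0}: k∈[0..1] ⇒ +0.391080 -0.811086 = -0.420006;  D = -0.074283+0.413385i
d^3_{3,0}: single k=0 term ⇒ -0.459854;  D = +0.227975+0.399366i
Y_3^{m'}(θ=1.2319,φ=2.8131) and Σ D·Y over m':
  (-0.2280+0.3994i)·(-0.1934-0.2917i)  (-0.0743-0.4134i)·(+0.2393+0.1846i)  (-0.1213-0.1014i)·(+0.1291+0.0440i)  (+0.4174+0.0000i)·(-0.3036+0.0000i)  (+0.1213-0.1014i)·(-0.1291+0.0440i)  (-0.0743+0.4134i)·(+0.2393-0.1846i)  (+0.2280+0.3994i)·(+0.1934-0.2917i)
Y_3^0(R⁻¹ n̂) = +0.289098+0.000000i

Re=0.2891 Im=0.0000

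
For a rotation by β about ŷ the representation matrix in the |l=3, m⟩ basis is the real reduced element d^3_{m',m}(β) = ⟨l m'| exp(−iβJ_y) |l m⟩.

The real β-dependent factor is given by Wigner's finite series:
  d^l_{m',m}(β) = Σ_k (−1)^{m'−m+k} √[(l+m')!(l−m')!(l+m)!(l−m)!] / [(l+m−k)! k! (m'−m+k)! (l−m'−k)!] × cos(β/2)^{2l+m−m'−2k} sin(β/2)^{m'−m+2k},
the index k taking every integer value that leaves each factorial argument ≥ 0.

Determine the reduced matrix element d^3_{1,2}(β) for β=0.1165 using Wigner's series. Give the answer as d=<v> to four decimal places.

d^3_{1,2}(β=0.1165) via Wigner's sum:
With c≡cos(β/2)=0.998304 and s≡sin(β/2)=0.058217, N=[24·2·120·1]^{1/2}=75.894664
The bounds max(0,m−m')=1 and min(l+m,l−m')=2 give 2 terms
  k=1: (−1)^0·75.8947/(24)·0.9983^5·0.0582^1 = +0.182543
  k=2: (−1)^1·75.8947/(12)·0.9983^3·0.0582^3 = -0.001242
d^3_{1,2}(0.1165) = +0.182543 -0.001242 = +0.181301

d=0.1813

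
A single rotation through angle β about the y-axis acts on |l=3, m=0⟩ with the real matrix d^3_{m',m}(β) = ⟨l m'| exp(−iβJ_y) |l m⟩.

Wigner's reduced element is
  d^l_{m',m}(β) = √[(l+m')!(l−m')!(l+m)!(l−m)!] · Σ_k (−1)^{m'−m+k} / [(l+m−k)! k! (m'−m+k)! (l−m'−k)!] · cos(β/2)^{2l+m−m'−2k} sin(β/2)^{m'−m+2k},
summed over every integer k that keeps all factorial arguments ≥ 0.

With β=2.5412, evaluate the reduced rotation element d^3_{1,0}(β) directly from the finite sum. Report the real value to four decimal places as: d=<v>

d^3_{1,0}(β=2.5412) via Wigner's sum:
Half-angle: c=0.295708, s=0.955278. N=√(24·2·6·6)=41.569219
k: max(0,(0)−(1))=0 … min(3+(0),3−(1))=2
  k=0: (−1)^1·41.5692/(12)·0.2957^5·0.9553^1 = -0.007482
  k=1: (−1)^2·41.5692/(4)·0.2957^3·0.9553^3 = +0.234256
  k=2: (−1)^3·41.5692/(12)·0.2957^1·0.9553^5 = -0.814898
d^3_{1,0}(2.5412) = -0.007482 +0.234256 -0.814898 = -0.588125

d=-0.5881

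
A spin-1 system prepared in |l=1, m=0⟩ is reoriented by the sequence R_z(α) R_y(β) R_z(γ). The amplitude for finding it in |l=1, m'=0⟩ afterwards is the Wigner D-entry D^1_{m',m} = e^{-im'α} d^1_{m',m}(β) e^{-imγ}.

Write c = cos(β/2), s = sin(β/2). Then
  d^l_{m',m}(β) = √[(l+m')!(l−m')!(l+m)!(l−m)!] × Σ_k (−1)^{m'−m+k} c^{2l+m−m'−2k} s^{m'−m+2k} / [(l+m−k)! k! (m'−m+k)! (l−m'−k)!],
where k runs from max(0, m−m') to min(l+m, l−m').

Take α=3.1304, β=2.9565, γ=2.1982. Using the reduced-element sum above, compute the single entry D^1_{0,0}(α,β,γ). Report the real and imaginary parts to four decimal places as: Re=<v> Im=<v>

D^1_{0,0}(3.1304,2.9565,2.1982) = e^{-i·0·3.1304}·d^1_{0,0}(2.9565)·e^{-i·0·2.1982}. Compute d first:
With c≡cos(β/2)=0.092414 and s≡sin(β/2)=0.995721, N=[1·1·1·1]^{1/2}=1.000000
The bounds max(0,m−m')=0 and min(l+m,l−m')=1 give 2 terms
  k=0: (−1)^0·1.0000/(1)·0.0924^2·0.9957^0 = +0.008540
  k=1: (−1)^1·1.0000/(1)·0.0924^0·0.9957^2 = -0.991460
d^1_{0,0}(2.9565) = +0.008540 -0.991460 = -0.982919
Attach z-rotation phases: D = e^{-i(0)(3.1304)}·(-0.982919)·e^{-i(0)(2.1982)} = -0.982919+0.000000i

Re=-0.9829 Im=0.0000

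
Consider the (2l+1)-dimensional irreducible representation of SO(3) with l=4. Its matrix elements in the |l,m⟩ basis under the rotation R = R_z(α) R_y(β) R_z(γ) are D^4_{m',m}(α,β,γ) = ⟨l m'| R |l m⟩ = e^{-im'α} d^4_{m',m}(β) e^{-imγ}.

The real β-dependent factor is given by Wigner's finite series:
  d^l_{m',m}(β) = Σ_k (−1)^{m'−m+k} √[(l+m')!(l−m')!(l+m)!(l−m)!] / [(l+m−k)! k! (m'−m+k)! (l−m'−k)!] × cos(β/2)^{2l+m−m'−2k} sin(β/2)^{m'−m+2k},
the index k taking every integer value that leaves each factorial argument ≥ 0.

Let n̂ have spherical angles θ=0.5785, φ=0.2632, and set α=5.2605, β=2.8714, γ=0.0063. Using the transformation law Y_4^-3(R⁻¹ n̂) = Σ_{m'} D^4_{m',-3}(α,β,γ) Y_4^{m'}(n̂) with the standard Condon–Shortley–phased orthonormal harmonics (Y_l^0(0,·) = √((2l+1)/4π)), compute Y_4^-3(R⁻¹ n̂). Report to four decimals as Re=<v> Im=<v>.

Re=-0.2463 Im=0.0652

Need the full column D^4_{m',-3} for m'=−4..4 at α=5.2605, β=2.8714, γ=0.0063.
cos(β/2)=0.134686, sin(β/2)=0.990888
d^4_{-4,-3}: single k=1 term ⇒ +0.000002;  D = -0.000001+0.000002i
d^4_{-3,-3}: k∈[0..1] ⇒ +0.000000 -0.000041 = -0.000041;  D = +0.000041+0.000004i
d^4_{-2,-3}: k∈[0..1] ⇒ -0.000003 +0.000484 = +0.000481;  D = -0.000212-0.000432i
d^4_{-1,-3}: k∈[0..1] ⇒ +0.000047 -0.004197 = -0.004150;  D = -0.002229+0.003501i
d^4_{0,-3}: k∈[0..1] ⇒ -0.000510 +0.027615 = +0.027105;  D = +0.027100+0.000512i
d^4_{1,-3}: k∈[0..1] ⇒ +0.004197 -0.136289 = -0.132093;  D = -0.066687-0.114023i
d^4_{2,-3}: k∈[0..1] ⇒ -0.026198 +0.472671 = +0.446472;  D = -0.211489+0.393205i
d^4_{3,-3}: k∈[0..1] ⇒ +0.120196 -0.929390 = -0.809194;  D = +0.807986-0.044190i
d^4_{4,-3}: single k=0 term ⇒ -0.357306;  D = +0.202559+0.294342i
Y_4^{m'}(θ=0.5785,φ=0.2632) and Σ D·Y over m':
  (-0.0000+0.0000i)·(+0.0196-0.0344i)  (+0.0000+0.0000i)·(+0.1206-0.1216i)  (-0.0002-0.0004i)·(+0.3379-0.1963i)  (-0.0022+0.0035i)·(+0.3989-0.1075i)  (+0.0271+0.0005i)·(-0.0878+0.0000i)  (-0.0667-0.1140i)·(-0.3989-0.1075i)  (-0.2115+0.3932i)·(+0.3379+0.1963i)  (+0.8080-0.0442i)·(-0.1206-0.1216i)  (+0.2026+0.2943i)·(+0.0196+0.0344i)
Y_4^-3(R⁻¹ n̂) = -0.246334+0.065227i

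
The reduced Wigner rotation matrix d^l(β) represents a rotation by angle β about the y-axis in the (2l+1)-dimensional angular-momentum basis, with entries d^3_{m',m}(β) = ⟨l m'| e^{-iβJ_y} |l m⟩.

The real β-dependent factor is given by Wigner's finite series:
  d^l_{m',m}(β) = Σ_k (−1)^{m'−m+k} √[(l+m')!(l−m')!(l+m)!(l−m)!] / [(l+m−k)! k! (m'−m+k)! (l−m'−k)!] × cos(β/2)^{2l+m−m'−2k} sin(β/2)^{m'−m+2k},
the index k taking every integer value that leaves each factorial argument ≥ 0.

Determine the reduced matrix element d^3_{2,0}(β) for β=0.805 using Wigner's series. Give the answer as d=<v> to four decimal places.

d=0.4931

d^3_{2,0}(β=0.805) via Wigner's sum:
Half-angle: c=0.920085, s=0.391720. N=√(120·1·6·6)=65.726707
k: max(0,(0)−(2))=0 … min(3+(0),3−(2))=1
  k=0: (−1)^2·65.7267/(12)·0.9201^4·0.3917^2 = +0.602314
  k=1: (−1)^3·65.7267/(12)·0.9201^2·0.3917^4 = -0.109174
d^3_{2,0}(0.805) = +0.602314 -0.109174 = +0.493140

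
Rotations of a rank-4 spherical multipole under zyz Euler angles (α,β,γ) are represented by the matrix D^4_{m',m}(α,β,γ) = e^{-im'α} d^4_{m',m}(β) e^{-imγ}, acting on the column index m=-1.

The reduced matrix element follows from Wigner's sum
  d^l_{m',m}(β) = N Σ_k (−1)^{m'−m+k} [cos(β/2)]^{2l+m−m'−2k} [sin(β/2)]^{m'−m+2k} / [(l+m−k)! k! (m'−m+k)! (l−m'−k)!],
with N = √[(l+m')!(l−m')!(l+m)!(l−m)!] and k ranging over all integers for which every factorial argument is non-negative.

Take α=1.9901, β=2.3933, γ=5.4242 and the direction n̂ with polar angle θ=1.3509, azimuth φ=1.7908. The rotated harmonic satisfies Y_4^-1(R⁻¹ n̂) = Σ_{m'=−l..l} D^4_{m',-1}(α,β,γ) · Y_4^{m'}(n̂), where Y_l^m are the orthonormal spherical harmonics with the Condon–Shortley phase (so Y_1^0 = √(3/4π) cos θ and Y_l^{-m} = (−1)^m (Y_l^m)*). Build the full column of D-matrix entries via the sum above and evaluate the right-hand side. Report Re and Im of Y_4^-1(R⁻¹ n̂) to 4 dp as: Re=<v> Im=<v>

Re=0.1246 Im=-0.2346

Need the full column D^4_{m',-1} for m'=−4..4 at α=1.9901, β=2.3933, γ=5.4242.
cos(β/2)=0.365478, sin(β/2)=0.930820
d^4_{-4,-1}: single k=3 term ⇒ +0.039355;  D = +0.026900+0.028727i
d^4_{-3,-1}: k∈[2..3] ⇒ +0.016390 -0.177185 = -0.160795;  D = -0.062458+0.148170i
d^4_{-2,-1}: k∈[1..3] ⇒ +0.003440 -0.111560 +0.482422 = +0.374302;  D = -0.374224+0.007627i
d^4_{-1,-1}: k∈[0..3] ⇒ +0.000318 -0.030974 +0.401818 -0.868794 = -0.497631;  D = -0.211817-0.450300i
d^4_{0,-1}: k∈[0..3] ⇒ -0.003626 +0.141114 -0.915332 +0.989546 = +0.211702;  D = +0.138285-0.160297i
d^4_{1,-1}: k∈[0..3] ⇒ +0.020649 -0.401818 +1.303191 -0.563541 = +0.358481;  D = -0.343254-0.103369i
d^4_{2,-1}: k∈[0..2] ⇒ -0.074374 +0.723633 -0.938766 = -0.289506;  D = -0.036610-0.287182i
d^4_{3,-1}: k∈[0..1] ⇒ +0.177185 -0.689584 = -0.512399;  D = -0.437874+0.266119i
d^4_{4,-1}: single k=0 term ⇒ -0.255274;  D = +0.209906+0.145273i
Y_4^{m'}(θ=1.3509,φ=1.7908) and Σ D·Y over m':
  (+0.0269+0.0287i)·(+0.2558-0.3094i)  (-0.0625+0.1482i)·(+0.1556+0.2005i)  (-0.3742+0.0076i)·(+0.1923-0.0905i)  (-0.2118-0.4503i)·(+0.0586+0.2621i)  (+0.1383-0.1603i)·(+0.1747+0.0000i)  (-0.3433-0.1034i)·(-0.0586+0.2621i)  (-0.0366-0.2872i)·(+0.1923+0.0905i)  (-0.4379+0.2661i)·(-0.1556+0.2005i)  (+0.2099+0.1453i)·(+0.2558+0.3094i)
Y_4^-1(R⁻¹ n̂) = +0.124555-0.234556i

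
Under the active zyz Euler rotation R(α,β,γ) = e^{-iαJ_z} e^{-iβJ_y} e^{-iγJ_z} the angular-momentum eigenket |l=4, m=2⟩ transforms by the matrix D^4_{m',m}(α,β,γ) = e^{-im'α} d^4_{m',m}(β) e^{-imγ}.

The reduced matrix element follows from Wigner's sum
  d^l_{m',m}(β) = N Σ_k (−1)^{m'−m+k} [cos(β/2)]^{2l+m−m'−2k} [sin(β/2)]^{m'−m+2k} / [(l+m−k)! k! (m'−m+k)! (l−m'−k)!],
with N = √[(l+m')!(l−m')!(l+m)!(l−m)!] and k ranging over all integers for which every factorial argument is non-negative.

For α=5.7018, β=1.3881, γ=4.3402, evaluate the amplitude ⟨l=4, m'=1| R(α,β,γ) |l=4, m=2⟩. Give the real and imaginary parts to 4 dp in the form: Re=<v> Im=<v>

First d^4_{1,2}(β=1.3881), then the phase factors e^{-i(1)α} and e^{-i(2)γ}:
c=cos(1.3881/2)=0.768662, s=sin(1.3881/2)=0.639655; N=√[120·6·720·2]=1018.233765
Admissible k: 1..3 (factorial args all ≥0)
  k=1: (−1)^0·1018.2338/(240)·0.7687^7·0.6397^1 = +0.430258
  k=2: (−1)^1·1018.2338/(48)·0.7687^5·0.6397^3 = -1.489776
  k=3: (−1)^2·1018.2338/(72)·0.7687^3·0.6397^5 = +0.687783
d^4_{1,2}(1.3881) = +0.430258 -1.489776 +0.687783 = -0.371735
Attach z-rotation phases: D = e^{-i(1)(5.7018)}·(-0.371735)·e^{-i(2)(4.3402)} = +0.090179+0.360631i

Re=0.0902 Im=0.3606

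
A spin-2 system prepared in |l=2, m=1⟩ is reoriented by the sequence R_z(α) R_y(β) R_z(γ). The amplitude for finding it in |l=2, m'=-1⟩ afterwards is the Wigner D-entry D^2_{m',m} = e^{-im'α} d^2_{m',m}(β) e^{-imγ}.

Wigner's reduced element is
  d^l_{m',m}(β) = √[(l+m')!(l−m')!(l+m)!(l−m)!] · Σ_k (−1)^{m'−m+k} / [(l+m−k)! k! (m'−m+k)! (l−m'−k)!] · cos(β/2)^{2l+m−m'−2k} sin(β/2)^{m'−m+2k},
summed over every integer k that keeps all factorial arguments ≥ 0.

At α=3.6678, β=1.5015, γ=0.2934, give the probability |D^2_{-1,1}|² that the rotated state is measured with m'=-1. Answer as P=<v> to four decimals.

Split into d^2_{-1,1}(β=1.5015) × two z-phases.
Half-angle: c=0.731177, s=0.682187. N=√(1·6·6·1)=6.000000
Admissible k: 2..3 (factorial args all ≥0)
  k=2: (−1)^0·6.0000/(2)·0.7312^2·0.6822^2 = +0.746404
  k=3: (−1)^1·6.0000/(6)·0.7312^0·0.6822^4 = -0.216578
d^2_{-1,1}(1.5015) = +0.746404 -0.216578 = +0.529826
|D^2_{-1,1}|² = |d^2_{-1,1}(β)|² = (+0.529826)² = 0.280716 (the z-rotation phases have unit modulus)

P=0.2807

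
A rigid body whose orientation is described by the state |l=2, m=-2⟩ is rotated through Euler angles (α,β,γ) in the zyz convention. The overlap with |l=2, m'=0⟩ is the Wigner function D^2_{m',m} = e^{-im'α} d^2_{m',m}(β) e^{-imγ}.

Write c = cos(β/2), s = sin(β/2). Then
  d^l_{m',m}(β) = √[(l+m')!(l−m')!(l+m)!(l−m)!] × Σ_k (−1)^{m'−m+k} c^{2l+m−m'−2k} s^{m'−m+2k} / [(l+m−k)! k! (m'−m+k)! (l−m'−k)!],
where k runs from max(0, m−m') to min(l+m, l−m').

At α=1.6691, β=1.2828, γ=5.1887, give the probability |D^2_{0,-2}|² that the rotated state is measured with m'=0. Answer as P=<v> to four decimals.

P=0.3169

Split into d^2_{0,-2}(β=1.2828) × two z-phases.
With c≡cos(β/2)=0.801259 and s≡sin(β/2)=0.598318, N=[2·2·1·24]^{1/2}=9.797959
The bounds max(0,m−m')=0 and min(l+m,l−m')=0 give 1 term
  k=0: (−1)^2·9.7980/(4)·0.8013^2·0.5983^2 = +0.562970
d^2_{0,-2}(1.2828) = +0.562970
|D^2_{0,-2}|² = |d^2_{0,-2}(β)|² = (+0.562970)² = 0.316935 (the z-rotation phases have unit modulus)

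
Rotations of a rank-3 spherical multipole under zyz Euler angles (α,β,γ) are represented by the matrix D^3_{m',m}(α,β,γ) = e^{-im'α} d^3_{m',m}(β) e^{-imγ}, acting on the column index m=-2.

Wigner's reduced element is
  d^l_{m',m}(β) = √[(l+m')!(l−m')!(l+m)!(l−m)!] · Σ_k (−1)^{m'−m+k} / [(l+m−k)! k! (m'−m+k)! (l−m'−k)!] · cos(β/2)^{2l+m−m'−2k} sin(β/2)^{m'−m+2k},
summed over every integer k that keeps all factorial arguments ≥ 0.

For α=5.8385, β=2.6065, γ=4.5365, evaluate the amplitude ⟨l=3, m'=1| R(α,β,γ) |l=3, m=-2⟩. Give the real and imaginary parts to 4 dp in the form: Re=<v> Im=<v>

Split into d^3_{1,-2}(β=2.6065) × two z-phases.
c=cos(2.6065/2)=0.264366, s=sin(2.6065/2)=0.964422; N=√[24·2·1·120]=75.894664
k: max(0,(-2)−(1))=0 … min(3+(-2),3−(1))=1
  k=0: (−1)^3·75.8947/(12)·0.2644^3·0.9644^3 = -0.104821
  k=1: (−1)^4·75.8947/(24)·0.2644^1·0.9644^5 = +0.697496
d^3_{1,-2}(2.6065) = -0.104821 +0.697496 = +0.592675
Attach z-rotation phases: D = e^{-i(1)(5.8385)}·(+0.592675)·e^{-i(-2)(4.5365)} = -0.590119-0.054985i

Re=-0.5901 Im=-0.0550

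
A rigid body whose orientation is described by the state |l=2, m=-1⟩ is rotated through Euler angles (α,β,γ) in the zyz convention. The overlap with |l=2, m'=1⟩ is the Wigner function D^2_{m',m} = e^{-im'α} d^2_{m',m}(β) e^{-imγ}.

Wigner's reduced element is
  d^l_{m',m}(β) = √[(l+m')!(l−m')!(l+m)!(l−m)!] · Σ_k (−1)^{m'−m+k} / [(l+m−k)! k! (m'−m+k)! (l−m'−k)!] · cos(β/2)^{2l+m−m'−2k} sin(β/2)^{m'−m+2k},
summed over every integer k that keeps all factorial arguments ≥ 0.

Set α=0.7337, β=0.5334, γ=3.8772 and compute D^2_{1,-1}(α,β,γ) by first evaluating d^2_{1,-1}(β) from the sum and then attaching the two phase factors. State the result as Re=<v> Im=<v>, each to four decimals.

Re=-0.1891 Im=-0.0004

First d^2_{1,-1}(β=0.5334), then the phase factors e^{-i(1)α} and e^{-i(-1)γ}:
With c≡cos(β/2)=0.964646 and s≡sin(β/2)=0.263550, N=[6·1·1·6]^{1/2}=6.000000
The bounds max(0,m−m')=0 and min(l+m,l−m')=1 give 2 terms
  k=0: (−1)^2·6.0000/(2)·0.9646^2·0.2635^2 = +0.193902
  k=1: (−1)^3·6.0000/(6)·0.9646^0·0.2635^4 = -0.004824
d^2_{1,-1}(0.5334) = +0.193902 -0.004824 = +0.189077
Phases: e^{-i·(1)·0.7337}=+0.742702-0.669622i, e^{-i·(-1)·3.8772}=-0.741423-0.671038i ⇒ D=-0.189077-0.000361i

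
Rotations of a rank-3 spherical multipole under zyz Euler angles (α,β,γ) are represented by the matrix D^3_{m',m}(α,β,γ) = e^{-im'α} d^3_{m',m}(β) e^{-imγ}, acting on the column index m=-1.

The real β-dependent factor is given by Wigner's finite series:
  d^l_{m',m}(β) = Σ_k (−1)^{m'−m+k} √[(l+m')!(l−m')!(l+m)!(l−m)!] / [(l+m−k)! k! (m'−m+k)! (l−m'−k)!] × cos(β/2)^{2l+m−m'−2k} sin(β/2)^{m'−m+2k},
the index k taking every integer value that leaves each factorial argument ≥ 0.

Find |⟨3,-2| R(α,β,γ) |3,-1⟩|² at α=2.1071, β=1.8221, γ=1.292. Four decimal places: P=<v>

Split into d^3_{-2,-1}(β=1.8221) × two z-phases.
Half-angle: c=0.612916, s=0.790148. N=√(1·120·2·24)=75.894664
The bounds max(0,m−m')=1 and min(l+m,l−m')=2 give 2 terms
  k=1: (−1)^0·75.8947/(24)·0.6129^5·0.7901^1 = +0.216130
  k=2: (−1)^1·75.8947/(12)·0.6129^3·0.7901^3 = -0.718387
d^3_{-2,-1}(1.8221) = +0.216130 -0.718387 = -0.502258
|D^3_{-2,-1}|² = |d^3_{-2,-1}(β)|² = (-0.502258)² = 0.252263 (the z-rotation phases have unit modulus)

P=0.2523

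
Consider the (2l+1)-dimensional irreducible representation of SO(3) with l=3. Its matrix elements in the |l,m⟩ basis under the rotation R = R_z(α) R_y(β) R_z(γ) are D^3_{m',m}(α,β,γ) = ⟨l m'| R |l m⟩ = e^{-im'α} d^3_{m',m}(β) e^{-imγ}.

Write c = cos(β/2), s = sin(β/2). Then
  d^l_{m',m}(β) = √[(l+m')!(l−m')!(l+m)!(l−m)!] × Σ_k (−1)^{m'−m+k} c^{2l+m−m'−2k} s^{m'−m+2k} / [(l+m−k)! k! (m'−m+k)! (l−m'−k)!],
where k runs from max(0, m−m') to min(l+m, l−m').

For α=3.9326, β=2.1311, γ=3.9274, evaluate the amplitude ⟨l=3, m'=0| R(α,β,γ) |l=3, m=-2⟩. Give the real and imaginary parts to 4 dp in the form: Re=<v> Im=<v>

D^3_{0,-2}(3.9326,2.1311,3.9274) = e^{-i·0·3.9326}·d^3_{0,-2}(2.1311)·e^{-i·-2·3.9274}. Compute d first:
Half-angle: c=0.484023, s=0.875055. N=√(6·6·1·120)=65.726707
k: max(0,(-2)−(0))=0 … min(3+(-2),3−(0))=1
  k=0: (−1)^2·65.7267/(12)·0.4840^4·0.8751^2 = +0.230195
  k=1: (−1)^3·65.7267/(12)·0.4840^2·0.8751^4 = -0.752375
d^3_{0,-2}(2.1311) = +0.230195 -0.752375 = -0.522181
D = (+1.000000+0.000000i)·(-0.522181)·(-0.000818+1.000000i) = +0.000427-0.522180i

Re=0.0004 Im=-0.5222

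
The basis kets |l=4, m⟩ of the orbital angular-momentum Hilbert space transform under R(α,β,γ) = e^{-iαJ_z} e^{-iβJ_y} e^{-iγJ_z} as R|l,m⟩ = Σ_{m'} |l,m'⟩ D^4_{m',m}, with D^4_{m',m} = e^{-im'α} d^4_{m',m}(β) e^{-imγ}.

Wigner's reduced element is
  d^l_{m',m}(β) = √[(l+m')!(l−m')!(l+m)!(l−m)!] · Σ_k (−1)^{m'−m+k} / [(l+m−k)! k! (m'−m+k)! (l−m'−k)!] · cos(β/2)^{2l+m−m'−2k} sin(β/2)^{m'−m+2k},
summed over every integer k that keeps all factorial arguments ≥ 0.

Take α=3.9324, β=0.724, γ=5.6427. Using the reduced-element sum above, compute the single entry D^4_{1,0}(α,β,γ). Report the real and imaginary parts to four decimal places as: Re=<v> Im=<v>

Re=0.1812 Im=-0.1832

Split into d^4_{1,0}(β=0.724) × two z-phases.
With c≡cos(β/2)=0.935190 and s≡sin(β/2)=0.354145, N=[120·6·24·24]^{1/2}=643.987578
Admissible k: 0..3 (factorial args all ≥0)
  k=0: (−1)^1·643.9876/(144)·0.9352^7·0.3541^1 = -0.990825
  k=1: (−1)^2·643.9876/(24)·0.9352^5·0.3541^3 = +0.852533
  k=2: (−1)^3·643.9876/(24)·0.9352^3·0.3541^5 = -0.122257
  k=3: (−1)^4·643.9876/(144)·0.9352^1·0.3541^7 = +0.002922
d^4_{1,0}(0.724) = -0.990825 +0.852533 -0.122257 +0.002922 = -0.257627
D = (-0.703272+0.710921i)·(-0.257627)·(+1.000000+0.000000i) = +0.181182-0.183153i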